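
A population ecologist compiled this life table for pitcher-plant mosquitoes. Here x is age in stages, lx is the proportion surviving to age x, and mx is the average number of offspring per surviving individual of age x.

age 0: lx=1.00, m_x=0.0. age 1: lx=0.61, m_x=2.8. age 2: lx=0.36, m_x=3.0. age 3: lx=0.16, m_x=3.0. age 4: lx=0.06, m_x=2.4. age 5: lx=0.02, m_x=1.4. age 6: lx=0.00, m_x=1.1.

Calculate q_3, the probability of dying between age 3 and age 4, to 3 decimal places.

q_3 = (l_3 − l_4) / l_3 = (0.16 − 0.06) / 0.16
     = 0.1 / 0.16 = 0.625 → 0.625

0.625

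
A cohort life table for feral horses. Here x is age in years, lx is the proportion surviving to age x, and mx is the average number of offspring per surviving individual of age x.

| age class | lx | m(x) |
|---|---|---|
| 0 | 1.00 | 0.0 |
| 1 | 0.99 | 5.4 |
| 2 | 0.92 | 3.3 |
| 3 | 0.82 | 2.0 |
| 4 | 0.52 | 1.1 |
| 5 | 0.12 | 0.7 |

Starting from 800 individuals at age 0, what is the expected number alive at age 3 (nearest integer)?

Expected survivors = N0 · l_3 = 800 × 0.82 = 656 → 656

656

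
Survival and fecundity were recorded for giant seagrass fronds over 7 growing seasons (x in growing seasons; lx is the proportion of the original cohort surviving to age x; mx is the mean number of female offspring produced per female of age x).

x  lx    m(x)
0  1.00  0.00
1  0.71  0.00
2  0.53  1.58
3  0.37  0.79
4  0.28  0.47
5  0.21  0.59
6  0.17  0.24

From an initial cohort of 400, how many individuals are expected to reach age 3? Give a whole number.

Expected survivors = N0 · l_3 = 400 × 0.37 = 148 → 148

148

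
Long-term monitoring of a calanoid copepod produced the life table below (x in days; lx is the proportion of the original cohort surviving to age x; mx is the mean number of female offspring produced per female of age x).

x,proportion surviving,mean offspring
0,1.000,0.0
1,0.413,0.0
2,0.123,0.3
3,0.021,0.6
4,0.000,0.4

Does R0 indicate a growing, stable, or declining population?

declining

R0 = Σ lx·mx = 0 + 0 + 0.0369 + 0.0126 + 0 = 0.0495
R0 < 1, so the population is declining.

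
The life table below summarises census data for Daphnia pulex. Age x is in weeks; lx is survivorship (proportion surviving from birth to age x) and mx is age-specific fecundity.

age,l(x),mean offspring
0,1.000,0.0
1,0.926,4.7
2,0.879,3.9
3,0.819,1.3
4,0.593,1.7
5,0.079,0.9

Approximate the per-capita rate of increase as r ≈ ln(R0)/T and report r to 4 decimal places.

1.2121

R0 = Σ lx·mx = 0 + 4.3522 + 3.4281 + 1.0647 + 1.0081 + 0.0711 = 9.9242
Σ x·lx·mx = 18.7904; T = 18.7904/9.9242 = 1.89339…
r ≈ ln(R0)/T = ln(9.9242)/1.89339… = 1.212098… → 1.2121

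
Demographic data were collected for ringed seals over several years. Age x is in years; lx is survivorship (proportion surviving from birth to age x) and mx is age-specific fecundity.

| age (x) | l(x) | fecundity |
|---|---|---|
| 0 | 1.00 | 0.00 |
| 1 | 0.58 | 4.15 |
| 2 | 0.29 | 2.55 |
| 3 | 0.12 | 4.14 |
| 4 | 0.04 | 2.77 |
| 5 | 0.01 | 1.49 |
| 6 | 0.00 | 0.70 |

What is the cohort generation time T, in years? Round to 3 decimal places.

1.564

lx·mx: 0, 2.407, 0.7395, 0.4968, 0.1108, 0.0149, 0 → R0 = 3.769
x·lx·mx: 0, 2.407, 1.479, 1.4904, 0.4432, 0.0745, 0 → Σ = 5.8941
T = 5.8941 / 3.769 = 1.563837… → 1.564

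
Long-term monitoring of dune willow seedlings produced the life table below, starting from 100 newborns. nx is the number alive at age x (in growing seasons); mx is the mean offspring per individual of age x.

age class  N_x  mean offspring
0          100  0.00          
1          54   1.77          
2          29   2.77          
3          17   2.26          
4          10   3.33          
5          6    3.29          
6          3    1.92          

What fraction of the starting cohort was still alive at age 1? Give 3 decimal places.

l_1 = n_1/n_0 = 54/100 = 0.54 → 0.540

0.540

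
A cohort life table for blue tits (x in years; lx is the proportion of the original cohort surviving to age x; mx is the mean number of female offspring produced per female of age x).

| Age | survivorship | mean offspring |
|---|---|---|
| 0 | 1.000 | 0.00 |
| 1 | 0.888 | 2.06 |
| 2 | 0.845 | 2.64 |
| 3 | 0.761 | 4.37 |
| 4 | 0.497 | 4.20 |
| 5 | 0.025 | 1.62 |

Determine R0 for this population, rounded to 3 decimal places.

9.514

lx·mx by age: 0, 1.82928, 2.2308, 3.32557, 2.0874, 0.0405
R0 = Σ lx·mx = 9.51355 → 9.514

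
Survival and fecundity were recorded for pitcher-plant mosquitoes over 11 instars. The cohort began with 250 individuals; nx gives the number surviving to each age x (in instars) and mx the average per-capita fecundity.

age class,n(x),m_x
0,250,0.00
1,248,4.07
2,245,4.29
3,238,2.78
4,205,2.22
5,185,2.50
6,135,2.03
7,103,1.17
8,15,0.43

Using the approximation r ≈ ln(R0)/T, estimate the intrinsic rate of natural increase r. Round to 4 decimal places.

lx = nx/n0 = nx/250: 1, 0.992, 0.98, 0.952, 0.82, 0.74, 0.54, 0.412, 0.06
R0 = Σ lx·mx = 0 + 4.03744 + 4.2042 + 2.64656 + 1.8204 + 1.85 + 1.0962 + 0.48204 + 0.0258 = 16.16264
Σ x·lx·mx = 47.075; T = 47.075/16.16264 = 2.91258…
r ≈ ln(R0)/T = ln(16.16264)/2.91258… = 0.955408… → 0.9554

0.9554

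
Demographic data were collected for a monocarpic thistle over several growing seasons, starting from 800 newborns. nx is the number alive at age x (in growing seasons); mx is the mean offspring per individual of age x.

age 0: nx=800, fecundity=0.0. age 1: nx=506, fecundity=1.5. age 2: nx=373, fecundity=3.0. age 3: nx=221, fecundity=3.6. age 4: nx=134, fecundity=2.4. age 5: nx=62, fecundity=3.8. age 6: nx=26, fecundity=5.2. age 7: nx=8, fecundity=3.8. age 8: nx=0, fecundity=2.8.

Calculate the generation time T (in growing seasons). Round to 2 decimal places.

2.61

lx = nx/n0 = nx/800: 1, 0.6325, 0.46625, 0.27625, 0.1675, 0.0775, 0.0325, 0.01, 0
lx·mx: 0, 0.94875, 1.39875, 0.9945, 0.402, 0.2945, 0.169, 0.038, 0 → R0 = 4.2455
x·lx·mx: 0, 0.94875, 2.7975, 2.9835, 1.608, 1.4725, 1.014, 0.266, 0 → Σ = 11.09025
T = 11.09025 / 4.2455 = 2.612236… → 2.61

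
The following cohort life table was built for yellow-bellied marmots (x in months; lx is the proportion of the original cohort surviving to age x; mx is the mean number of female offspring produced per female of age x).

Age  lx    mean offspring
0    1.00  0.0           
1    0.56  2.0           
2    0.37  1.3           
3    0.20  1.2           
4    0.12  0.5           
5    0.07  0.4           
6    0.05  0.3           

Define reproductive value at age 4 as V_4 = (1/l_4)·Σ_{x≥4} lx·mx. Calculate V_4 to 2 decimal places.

lx·mx for x ≥ 4: 0.06, 0.028, 0.015 → sum = 0.103
V_4 = 0.103 / l_4 = 0.103 / 0.12 = 0.858333… → 0.86

0.86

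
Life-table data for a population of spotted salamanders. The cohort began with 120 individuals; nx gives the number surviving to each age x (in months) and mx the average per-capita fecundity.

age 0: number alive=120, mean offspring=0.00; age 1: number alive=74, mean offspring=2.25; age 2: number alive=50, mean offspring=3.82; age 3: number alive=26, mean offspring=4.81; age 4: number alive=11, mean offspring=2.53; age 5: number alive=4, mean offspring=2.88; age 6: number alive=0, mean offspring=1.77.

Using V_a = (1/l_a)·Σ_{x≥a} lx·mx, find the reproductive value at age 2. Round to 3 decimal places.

lx = nx/n0 = nx/120: 1, 0.61667…, 0.41667…, 0.21667…, 0.09167…, 0.03333…, 0
lx·mx for x ≥ 2: 1.591667…, 1.042167…, 0.231917…, 0.096…, 0 → sum = 2.96175…
V_2 = 2.96175… / l_2 = 2.96175… / 0.416667… = 7.1082… → 7.108

7.108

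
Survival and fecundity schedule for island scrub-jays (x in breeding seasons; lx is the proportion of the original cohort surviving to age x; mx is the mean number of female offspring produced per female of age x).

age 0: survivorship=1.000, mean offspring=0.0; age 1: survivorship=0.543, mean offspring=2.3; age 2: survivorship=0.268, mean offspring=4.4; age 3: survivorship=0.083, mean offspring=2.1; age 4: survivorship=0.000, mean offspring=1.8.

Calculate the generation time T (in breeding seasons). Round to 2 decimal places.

lx·mx: 0, 1.2489, 1.1792, 0.1743, 0 → R0 = 2.6024
x·lx·mx: 0, 1.2489, 2.3584, 0.5229, 0 → Σ = 4.1302
T = 4.1302 / 2.6024 = 1.587073… → 1.59

1.59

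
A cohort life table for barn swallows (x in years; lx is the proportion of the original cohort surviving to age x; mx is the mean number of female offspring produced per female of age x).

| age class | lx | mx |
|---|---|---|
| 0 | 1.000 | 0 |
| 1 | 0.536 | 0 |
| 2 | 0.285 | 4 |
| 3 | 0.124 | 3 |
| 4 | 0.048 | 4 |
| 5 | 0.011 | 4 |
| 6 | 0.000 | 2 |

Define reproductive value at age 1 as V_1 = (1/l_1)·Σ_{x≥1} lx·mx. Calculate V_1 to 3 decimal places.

3.261

lx·mx for x ≥ 1: 0, 1.14, 0.372, 0.192, 0.044, 0 → sum = 1.748
V_1 = 1.748 / l_1 = 1.748 / 0.536 = 3.261194… → 3.261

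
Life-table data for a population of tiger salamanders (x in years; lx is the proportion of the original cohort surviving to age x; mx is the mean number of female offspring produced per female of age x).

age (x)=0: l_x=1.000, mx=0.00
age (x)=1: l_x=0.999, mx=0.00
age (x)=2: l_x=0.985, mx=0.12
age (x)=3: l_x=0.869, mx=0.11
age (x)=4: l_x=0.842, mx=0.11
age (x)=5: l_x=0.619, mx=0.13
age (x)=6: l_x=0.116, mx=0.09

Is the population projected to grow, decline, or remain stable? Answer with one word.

declining

R0 = Σ lx·mx = 0 + 0 + 0.1182 + 0.09559 + 0.09262 + 0.08047 + 0.01044 = 0.39732
R0 < 1, so the population is declining.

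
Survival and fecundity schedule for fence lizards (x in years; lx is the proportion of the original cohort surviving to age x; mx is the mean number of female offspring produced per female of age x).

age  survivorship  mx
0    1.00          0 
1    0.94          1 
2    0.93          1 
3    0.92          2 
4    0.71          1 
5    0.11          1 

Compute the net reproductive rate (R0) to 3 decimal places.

4.530

lx·mx by age: 0, 0.94, 0.93, 1.84, 0.71, 0.11
R0 = Σ lx·mx = 4.53 → 4.530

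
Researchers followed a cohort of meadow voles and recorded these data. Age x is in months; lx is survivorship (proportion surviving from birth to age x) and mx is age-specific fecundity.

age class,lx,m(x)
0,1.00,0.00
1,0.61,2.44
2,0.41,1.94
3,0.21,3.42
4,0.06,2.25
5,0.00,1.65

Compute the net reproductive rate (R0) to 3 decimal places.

lx·mx by age: 0, 1.4884, 0.7954, 0.7182, 0.135, 0
R0 = Σ lx·mx = 3.137 → 3.137

3.137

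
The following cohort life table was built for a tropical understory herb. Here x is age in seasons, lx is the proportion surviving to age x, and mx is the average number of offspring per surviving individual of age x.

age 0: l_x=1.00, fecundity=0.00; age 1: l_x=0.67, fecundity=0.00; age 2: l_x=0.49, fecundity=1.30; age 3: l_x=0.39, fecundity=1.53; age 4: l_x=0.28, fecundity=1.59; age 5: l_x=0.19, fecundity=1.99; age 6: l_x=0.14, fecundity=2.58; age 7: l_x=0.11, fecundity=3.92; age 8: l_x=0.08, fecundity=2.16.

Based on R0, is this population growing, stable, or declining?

R0 = Σ lx·mx = 0 + 0 + 0.637 + 0.5967 + 0.4452 + 0.3781 + 0.3612 + 0.4312 + 0.1728 = 3.0222
R0 > 1, so the population is growing.

growing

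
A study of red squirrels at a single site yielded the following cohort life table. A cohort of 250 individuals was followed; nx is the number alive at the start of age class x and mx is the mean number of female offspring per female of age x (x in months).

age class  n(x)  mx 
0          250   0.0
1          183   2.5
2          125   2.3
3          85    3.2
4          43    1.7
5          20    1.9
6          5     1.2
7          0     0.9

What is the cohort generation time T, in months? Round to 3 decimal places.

lx = nx/n0 = nx/250: 1, 0.732, 0.5, 0.34, 0.172, 0.08, 0.02, 0
lx·mx: 0, 1.83, 1.15, 1.088, 0.2924, 0.152, 0.024, 0 → R0 = 4.5364
x·lx·mx: 0, 1.83, 2.3, 3.264, 1.1696, 0.76, 0.144, 0 → Σ = 9.4676
T = 9.4676 / 4.5364 = 2.087029… → 2.087

2.087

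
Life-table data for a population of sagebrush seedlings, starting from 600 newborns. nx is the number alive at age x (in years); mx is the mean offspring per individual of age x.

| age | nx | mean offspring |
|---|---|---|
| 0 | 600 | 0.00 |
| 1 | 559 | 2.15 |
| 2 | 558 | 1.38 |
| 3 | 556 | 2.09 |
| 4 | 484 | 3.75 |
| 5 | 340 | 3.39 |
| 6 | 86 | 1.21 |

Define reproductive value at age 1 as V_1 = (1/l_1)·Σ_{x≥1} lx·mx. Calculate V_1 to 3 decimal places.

lx = nx/n0 = nx/600: 1, 0.93167…, 0.93, 0.92667…, 0.80667…, 0.56667…, 0.14333…
lx·mx for x ≥ 1: 2.003083…, 1.2834, 1.936733…, 3.025…, 1.921…, 0.173433… → sum = 10.34265…
V_1 = 10.34265… / l_1 = 10.34265… / 0.931667… = 11.101234… → 11.101

11.101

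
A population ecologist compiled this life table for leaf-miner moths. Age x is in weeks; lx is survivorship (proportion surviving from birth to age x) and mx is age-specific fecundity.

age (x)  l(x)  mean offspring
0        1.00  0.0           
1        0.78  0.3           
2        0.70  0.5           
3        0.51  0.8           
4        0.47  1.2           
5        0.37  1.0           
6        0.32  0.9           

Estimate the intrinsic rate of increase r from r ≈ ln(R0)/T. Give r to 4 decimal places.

0.2202

R0 = Σ lx·mx = 0 + 0.234 + 0.35 + 0.408 + 0.564 + 0.37 + 0.288 = 2.214
Σ x·lx·mx = 7.992; T = 7.992/2.214 = 3.60976…
r ≈ ln(R0)/T = ln(2.214)/3.60976… = 0.220181… → 0.2202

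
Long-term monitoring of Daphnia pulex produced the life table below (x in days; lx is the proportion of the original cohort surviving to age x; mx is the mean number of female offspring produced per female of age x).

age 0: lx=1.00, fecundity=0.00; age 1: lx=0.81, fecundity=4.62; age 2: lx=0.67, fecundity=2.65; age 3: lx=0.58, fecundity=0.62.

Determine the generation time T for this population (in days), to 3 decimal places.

lx·mx: 0, 3.7422, 1.7755, 0.3596 → R0 = 5.8773
x·lx·mx: 0, 3.7422, 3.551, 1.0788 → Σ = 8.372
T = 8.372 / 5.8773 = 1.424464… → 1.424

1.424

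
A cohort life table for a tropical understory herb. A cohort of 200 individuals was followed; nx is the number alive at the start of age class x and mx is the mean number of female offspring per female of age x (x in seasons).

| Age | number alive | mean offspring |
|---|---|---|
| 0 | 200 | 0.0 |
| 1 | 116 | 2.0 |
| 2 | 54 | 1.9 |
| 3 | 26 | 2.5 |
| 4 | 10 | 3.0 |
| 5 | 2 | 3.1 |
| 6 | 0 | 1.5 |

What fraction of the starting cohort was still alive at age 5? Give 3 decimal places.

l_5 = n_5/n_0 = 2/200 = 0.01 → 0.010

0.010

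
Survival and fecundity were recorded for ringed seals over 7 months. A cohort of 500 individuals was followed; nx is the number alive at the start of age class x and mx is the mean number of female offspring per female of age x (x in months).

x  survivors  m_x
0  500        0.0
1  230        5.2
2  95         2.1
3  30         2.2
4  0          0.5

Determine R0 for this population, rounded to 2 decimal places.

2.92

lx = nx/n0 = nx/500: 1, 0.46, 0.19, 0.06, 0
lx·mx by age: 0, 2.392, 0.399, 0.132, 0
R0 = Σ lx·mx = 2.923 → 2.92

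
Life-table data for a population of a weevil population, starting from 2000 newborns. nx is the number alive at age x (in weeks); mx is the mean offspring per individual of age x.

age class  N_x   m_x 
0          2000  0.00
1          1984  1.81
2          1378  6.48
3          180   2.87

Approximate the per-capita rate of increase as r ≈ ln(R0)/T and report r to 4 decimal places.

1.0626

lx = nx/n0 = nx/2000: 1, 0.992, 0.689, 0.09
R0 = Σ lx·mx = 0 + 1.79552 + 4.46472 + 0.2583 = 6.51854
Σ x·lx·mx = 11.49986; T = 11.49986/6.51854 = 1.76418…
r ≈ ln(R0)/T = ln(6.51854)/1.76418… = 1.06262… → 1.0626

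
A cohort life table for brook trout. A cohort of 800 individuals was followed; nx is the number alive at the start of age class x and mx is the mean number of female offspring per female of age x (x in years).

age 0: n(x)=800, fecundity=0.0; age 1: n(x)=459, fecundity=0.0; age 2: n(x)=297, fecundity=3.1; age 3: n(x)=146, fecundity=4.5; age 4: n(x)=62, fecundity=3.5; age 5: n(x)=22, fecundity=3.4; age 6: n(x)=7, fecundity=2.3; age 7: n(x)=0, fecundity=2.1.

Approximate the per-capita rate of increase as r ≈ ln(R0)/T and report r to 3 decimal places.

0.314

lx = nx/n0 = nx/800: 1, 0.57375, 0.37125, 0.1825, 0.0775, 0.0275, 0.00875, 0
R0 = Σ lx·mx = 0 + 0 + 1.15088… + 0.82125 + 0.27125 + 0.0935 + 0.02013… + 0 = 2.357
Σ x·lx·mx = 6.43875; T = 6.43875/2.357 = 2.73176…
r ≈ ln(R0)/T = ln(2.357)/2.73176… = 0.31386… → 0.314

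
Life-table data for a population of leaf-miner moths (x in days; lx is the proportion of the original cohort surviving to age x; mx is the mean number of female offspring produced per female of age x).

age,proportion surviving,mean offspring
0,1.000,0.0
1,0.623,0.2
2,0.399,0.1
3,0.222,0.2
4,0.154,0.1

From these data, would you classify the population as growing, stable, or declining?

declining

R0 = Σ lx·mx = 0 + 0.1246 + 0.0399 + 0.0444 + 0.0154 = 0.2243
R0 < 1, so the population is declining.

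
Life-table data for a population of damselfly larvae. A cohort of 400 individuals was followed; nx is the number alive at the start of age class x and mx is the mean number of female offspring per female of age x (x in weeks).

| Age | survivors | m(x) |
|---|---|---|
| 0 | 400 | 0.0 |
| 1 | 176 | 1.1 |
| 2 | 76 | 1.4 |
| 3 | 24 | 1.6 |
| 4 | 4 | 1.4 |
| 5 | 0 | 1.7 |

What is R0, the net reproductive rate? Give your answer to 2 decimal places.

lx = nx/n0 = nx/400: 1, 0.44, 0.19, 0.06, 0.01, 0
lx·mx by age: 0, 0.484, 0.266, 0.096, 0.014, 0
R0 = Σ lx·mx = 0.86 → 0.86

0.86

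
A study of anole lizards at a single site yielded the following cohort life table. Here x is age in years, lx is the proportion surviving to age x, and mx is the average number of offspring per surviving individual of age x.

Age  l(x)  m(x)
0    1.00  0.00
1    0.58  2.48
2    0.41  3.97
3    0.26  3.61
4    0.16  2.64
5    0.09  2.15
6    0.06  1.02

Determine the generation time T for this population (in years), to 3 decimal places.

2.250

lx·mx: 0, 1.4384, 1.6277, 0.9386, 0.4224, 0.1935, 0.0612 → R0 = 4.6818
x·lx·mx: 0, 1.4384, 3.2554, 2.8158, 1.6896, 0.9675, 0.3672 → Σ = 10.5339
T = 10.5339 / 4.6818 = 2.249968… → 2.250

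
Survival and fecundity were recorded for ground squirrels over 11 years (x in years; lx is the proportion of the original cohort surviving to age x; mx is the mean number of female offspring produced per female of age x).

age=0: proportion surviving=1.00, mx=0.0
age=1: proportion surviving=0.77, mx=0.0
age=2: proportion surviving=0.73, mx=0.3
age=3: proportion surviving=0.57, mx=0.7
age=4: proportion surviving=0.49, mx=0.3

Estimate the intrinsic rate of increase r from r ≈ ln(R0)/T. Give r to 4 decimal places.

-0.0922

R0 = Σ lx·mx = 0 + 0 + 0.219 + 0.399 + 0.147 = 0.765
Σ x·lx·mx = 2.223; T = 2.223/0.765 = 2.90588…
r ≈ ln(R0)/T = ln(0.765)/2.90588… = -0.092185… → -0.0922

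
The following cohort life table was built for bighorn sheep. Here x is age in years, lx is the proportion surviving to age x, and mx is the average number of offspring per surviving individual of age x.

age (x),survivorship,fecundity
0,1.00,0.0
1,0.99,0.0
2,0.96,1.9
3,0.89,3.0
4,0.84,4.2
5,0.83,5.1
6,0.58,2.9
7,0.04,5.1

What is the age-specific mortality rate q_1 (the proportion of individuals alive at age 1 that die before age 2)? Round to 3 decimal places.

0.030

q_1 = (l_1 − l_2) / l_1 = (0.99 − 0.96) / 0.99
     = 0.03 / 0.99 = 0.030303… → 0.030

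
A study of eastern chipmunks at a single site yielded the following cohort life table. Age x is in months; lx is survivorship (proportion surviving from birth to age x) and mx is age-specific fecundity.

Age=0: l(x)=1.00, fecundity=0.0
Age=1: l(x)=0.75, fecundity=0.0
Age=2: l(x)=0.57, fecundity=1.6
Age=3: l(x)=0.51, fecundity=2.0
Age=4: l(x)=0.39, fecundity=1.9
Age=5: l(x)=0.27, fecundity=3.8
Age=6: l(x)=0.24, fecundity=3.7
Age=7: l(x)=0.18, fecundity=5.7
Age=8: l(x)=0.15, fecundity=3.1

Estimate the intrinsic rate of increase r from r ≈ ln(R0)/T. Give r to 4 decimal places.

0.3755

R0 = Σ lx·mx = 0 + 0 + 0.912 + 1.02 + 0.741 + 1.026 + 0.888 + 1.026 + 0.465 = 6.078
Σ x·lx·mx = 29.208; T = 29.208/6.078 = 4.80553…
r ≈ ln(R0)/T = ln(6.078)/4.80553… = 0.375542… → 0.3755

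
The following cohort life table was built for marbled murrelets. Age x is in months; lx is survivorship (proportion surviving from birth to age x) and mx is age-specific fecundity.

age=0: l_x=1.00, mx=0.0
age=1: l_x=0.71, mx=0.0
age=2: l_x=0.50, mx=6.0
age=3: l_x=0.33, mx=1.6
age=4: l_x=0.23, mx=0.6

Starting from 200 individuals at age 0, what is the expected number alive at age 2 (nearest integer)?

Expected survivors = N0 · l_2 = 200 × 0.50 = 100 → 100

100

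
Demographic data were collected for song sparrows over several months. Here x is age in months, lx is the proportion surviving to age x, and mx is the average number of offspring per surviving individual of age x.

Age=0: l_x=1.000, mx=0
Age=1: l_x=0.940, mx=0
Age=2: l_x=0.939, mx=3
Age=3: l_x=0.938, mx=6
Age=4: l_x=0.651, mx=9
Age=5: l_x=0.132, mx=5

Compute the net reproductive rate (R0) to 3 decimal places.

14.964

lx·mx by age: 0, 0, 2.817, 5.628, 5.859, 0.66
R0 = Σ lx·mx = 14.964 → 14.964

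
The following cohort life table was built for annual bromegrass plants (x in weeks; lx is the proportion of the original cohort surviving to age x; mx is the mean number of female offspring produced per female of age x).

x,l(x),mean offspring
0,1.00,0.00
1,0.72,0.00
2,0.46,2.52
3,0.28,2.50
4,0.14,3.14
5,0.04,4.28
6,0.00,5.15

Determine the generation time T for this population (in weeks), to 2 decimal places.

2.85

lx·mx: 0, 0, 1.1592, 0.7, 0.4396, 0.1712, 0 → R0 = 2.47
x·lx·mx: 0, 0, 2.3184, 2.1, 1.7584, 0.856, 0 → Σ = 7.0328
T = 7.0328 / 2.47 = 2.847287… → 2.85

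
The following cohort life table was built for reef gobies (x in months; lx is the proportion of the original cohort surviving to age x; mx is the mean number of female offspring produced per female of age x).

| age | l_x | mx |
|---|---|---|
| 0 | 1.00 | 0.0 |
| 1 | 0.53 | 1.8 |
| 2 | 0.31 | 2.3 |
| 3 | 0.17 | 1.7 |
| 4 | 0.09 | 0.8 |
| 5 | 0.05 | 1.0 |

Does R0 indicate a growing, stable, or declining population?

growing

R0 = Σ lx·mx = 0 + 0.954 + 0.713 + 0.289 + 0.072 + 0.05 = 2.078
R0 > 1, so the population is growing.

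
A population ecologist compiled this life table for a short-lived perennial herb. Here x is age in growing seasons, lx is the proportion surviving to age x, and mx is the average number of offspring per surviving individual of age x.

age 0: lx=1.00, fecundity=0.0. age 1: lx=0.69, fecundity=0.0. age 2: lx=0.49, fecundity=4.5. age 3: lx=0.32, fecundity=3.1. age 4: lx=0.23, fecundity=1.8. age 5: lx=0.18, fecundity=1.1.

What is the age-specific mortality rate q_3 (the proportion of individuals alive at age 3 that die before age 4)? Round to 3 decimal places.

q_3 = (l_3 − l_4) / l_3 = (0.32 − 0.23) / 0.32
     = 0.09 / 0.32 = 0.28125 → 0.281

0.281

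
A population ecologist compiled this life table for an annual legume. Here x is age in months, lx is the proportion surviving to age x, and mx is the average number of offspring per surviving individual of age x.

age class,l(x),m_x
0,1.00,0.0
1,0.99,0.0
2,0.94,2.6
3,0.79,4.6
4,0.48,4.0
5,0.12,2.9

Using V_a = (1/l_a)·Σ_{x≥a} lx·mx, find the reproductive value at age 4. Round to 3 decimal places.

4.725

lx·mx for x ≥ 4: 1.92, 0.348 → sum = 2.268
V_4 = 2.268 / l_4 = 2.268 / 0.48 = 4.725 → 4.725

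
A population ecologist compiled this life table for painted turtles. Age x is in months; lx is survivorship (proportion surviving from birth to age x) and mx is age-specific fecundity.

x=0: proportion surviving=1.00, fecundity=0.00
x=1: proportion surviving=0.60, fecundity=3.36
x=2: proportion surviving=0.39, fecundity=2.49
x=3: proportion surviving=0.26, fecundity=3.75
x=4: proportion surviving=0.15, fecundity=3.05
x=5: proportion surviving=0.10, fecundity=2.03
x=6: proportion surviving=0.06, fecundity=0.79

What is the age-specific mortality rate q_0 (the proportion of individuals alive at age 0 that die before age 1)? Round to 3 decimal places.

q_0 = (l_0 − l_1) / l_0 = (1 − 0.6) / 1
     = 0.4 / 1 = 0.4 → 0.400

0.400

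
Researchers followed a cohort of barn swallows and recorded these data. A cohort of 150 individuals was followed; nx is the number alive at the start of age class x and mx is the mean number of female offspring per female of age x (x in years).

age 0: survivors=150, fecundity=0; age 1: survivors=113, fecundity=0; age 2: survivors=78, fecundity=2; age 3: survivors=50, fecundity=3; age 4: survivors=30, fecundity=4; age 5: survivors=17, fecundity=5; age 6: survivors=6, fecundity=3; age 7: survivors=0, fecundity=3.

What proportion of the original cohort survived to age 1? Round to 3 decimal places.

0.753

l_1 = n_1/n_0 = 113/150 = 0.753333… → 0.753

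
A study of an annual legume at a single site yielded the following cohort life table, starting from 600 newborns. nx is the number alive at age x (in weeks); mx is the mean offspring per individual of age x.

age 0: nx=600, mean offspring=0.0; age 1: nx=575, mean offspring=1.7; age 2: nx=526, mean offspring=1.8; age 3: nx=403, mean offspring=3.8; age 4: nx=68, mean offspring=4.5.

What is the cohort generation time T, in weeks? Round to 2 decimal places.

2.31

lx = nx/n0 = nx/600: 1, 0.95833…, 0.87667…, 0.67167…, 0.11333…
lx·mx: 0, 1.629167…, 1.578…, 2.552333…, 0.51… → R0 = 6.2695…
x·lx·mx: 0, 1.629167…, 3.156…, 7.657…, 2.04… → Σ = 14.482167…
T = 14.482167… / 6.2695… = 2.30994… → 2.31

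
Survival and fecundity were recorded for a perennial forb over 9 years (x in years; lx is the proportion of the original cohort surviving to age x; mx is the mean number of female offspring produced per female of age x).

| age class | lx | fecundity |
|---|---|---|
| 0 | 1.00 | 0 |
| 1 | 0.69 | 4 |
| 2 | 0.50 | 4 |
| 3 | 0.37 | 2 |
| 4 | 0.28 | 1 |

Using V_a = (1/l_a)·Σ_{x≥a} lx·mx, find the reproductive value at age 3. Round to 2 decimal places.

lx·mx for x ≥ 3: 0.74, 0.28 → sum = 1.02
V_3 = 1.02 / l_3 = 1.02 / 0.37 = 2.756757… → 2.76

2.76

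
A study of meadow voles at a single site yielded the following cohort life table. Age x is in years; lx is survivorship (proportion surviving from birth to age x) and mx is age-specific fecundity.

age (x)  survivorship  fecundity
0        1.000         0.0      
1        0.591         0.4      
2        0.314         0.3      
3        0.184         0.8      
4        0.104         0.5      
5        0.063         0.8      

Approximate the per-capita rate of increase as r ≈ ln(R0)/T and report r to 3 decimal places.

-0.238

R0 = Σ lx·mx = 0 + 0.2364 + 0.0942 + 0.1472 + 0.052 + 0.0504 = 0.5802
Σ x·lx·mx = 1.3264; T = 1.3264/0.5802 = 2.28611…
r ≈ ln(R0)/T = ln(0.5802)/2.28611… = -0.23813… → -0.238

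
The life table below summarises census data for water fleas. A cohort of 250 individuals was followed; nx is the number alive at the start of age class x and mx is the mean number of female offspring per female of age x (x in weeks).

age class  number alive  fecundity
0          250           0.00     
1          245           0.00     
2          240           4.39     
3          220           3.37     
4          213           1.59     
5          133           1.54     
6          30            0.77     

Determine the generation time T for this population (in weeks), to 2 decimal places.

2.90

lx = nx/n0 = nx/250: 1, 0.98, 0.96, 0.88, 0.852, 0.532, 0.12
lx·mx: 0, 0, 4.2144, 2.9656, 1.35468, 0.81928, 0.0924 → R0 = 9.44636
x·lx·mx: 0, 0, 8.4288, 8.8968, 5.41872, 4.0964, 0.5544 → Σ = 27.39512
T = 27.39512 / 9.44636 = 2.900072… → 2.90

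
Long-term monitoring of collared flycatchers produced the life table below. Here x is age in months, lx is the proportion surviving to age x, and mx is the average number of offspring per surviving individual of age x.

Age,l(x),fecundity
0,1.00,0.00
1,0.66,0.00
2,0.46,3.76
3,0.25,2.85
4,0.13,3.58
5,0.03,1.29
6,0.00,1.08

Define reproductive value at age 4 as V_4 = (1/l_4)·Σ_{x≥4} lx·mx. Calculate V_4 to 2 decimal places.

lx·mx for x ≥ 4: 0.4654, 0.0387, 0 → sum = 0.5041
V_4 = 0.5041 / l_4 = 0.5041 / 0.13 = 3.877692… → 3.88

3.88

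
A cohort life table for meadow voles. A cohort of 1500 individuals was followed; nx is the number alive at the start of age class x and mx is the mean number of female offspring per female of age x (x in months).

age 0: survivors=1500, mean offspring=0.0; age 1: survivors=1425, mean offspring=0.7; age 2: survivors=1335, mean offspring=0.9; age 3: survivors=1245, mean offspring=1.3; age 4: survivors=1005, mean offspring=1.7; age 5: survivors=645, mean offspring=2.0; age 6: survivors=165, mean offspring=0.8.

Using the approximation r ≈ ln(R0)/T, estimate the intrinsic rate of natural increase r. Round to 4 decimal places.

0.4769

lx = nx/n0 = nx/1500: 1, 0.95, 0.89, 0.83, 0.67, 0.43, 0.11
R0 = Σ lx·mx = 0 + 0.665 + 0.801 + 1.079 + 1.139 + 0.86 + 0.088 = 4.632
Σ x·lx·mx = 14.888; T = 14.888/4.632 = 3.21416…
r ≈ ln(R0)/T = ln(4.632)/3.21416… = 0.476948… → 0.4769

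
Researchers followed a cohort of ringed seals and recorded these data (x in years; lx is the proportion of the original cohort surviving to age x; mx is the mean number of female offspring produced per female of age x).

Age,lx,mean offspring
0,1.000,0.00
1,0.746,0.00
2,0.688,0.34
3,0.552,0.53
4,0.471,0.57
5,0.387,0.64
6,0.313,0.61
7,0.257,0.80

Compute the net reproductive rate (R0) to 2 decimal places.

lx·mx by age: 0, 0, 0.23392, 0.29256, 0.26847, 0.24768, 0.19093, 0.2056
R0 = Σ lx·mx = 1.43916 → 1.44

1.44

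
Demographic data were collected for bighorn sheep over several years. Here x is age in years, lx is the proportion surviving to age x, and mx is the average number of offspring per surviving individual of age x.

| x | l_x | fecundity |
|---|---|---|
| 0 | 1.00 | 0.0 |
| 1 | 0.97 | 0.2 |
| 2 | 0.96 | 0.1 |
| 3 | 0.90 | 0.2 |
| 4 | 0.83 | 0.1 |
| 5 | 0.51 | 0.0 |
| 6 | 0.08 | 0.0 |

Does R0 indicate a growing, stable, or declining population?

declining

R0 = Σ lx·mx = 0 + 0.194 + 0.096 + 0.18 + 0.083 + 0 + 0 = 0.553
R0 < 1, so the population is declining.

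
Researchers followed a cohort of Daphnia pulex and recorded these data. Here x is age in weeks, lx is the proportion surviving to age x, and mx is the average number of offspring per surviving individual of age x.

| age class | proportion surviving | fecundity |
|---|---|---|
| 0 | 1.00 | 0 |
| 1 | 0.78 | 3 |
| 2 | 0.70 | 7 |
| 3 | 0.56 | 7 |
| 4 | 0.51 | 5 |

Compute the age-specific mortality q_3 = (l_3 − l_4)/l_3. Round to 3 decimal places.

q_3 = (l_3 − l_4) / l_3 = (0.56 − 0.51) / 0.56
     = 0.05 / 0.56 = 0.089286… → 0.089

0.089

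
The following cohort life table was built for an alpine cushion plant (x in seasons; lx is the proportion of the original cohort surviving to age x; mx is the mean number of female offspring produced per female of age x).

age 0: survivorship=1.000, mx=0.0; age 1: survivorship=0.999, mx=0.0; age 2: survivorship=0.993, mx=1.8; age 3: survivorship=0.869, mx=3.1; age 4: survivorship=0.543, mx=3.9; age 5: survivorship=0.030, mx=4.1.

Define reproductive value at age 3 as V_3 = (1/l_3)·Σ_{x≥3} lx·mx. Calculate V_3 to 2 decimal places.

5.68

lx·mx for x ≥ 3: 2.6939, 2.1177, 0.123 → sum = 4.9346
V_3 = 4.9346 / l_3 = 4.9346 / 0.869 = 5.678481… → 5.68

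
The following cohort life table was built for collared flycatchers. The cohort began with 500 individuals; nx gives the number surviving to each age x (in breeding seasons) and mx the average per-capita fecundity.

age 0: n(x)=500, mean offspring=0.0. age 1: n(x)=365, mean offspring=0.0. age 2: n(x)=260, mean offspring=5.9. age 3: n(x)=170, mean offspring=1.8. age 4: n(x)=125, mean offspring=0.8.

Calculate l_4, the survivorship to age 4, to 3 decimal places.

0.250

l_4 = n_4/n_0 = 125/500 = 0.25 → 0.250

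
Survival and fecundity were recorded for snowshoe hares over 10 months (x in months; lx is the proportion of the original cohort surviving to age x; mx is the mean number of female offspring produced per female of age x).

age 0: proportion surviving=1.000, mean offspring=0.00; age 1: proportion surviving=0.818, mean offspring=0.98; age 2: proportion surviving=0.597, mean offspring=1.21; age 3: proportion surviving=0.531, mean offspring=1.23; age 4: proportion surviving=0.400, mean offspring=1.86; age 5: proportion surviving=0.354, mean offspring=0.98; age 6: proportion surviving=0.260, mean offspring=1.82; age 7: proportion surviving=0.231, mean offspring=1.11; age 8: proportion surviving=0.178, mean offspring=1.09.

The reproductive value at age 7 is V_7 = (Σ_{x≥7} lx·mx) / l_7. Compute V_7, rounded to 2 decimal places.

lx·mx for x ≥ 7: 0.25641, 0.19402 → sum = 0.45043
V_7 = 0.45043 / l_7 = 0.45043 / 0.231 = 1.949913… → 1.95

1.95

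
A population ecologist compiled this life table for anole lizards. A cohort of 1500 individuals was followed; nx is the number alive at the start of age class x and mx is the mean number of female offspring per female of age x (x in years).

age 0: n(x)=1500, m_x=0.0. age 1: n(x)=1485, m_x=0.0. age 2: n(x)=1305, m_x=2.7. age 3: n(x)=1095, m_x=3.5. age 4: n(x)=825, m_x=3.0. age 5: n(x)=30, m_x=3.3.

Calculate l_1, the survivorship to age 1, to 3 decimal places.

0.990

l_1 = n_1/n_0 = 1485/1500 = 0.99 → 0.990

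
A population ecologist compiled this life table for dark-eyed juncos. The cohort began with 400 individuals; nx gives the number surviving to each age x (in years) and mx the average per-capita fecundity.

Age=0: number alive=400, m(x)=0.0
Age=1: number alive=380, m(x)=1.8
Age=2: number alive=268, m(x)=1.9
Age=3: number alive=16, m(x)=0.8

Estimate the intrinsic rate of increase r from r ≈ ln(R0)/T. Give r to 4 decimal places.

lx = nx/n0 = nx/400: 1, 0.95, 0.67, 0.04
R0 = Σ lx·mx = 0 + 1.71 + 1.273 + 0.032 = 3.015
Σ x·lx·mx = 4.352; T = 4.352/3.015 = 1.44345…
r ≈ ln(R0)/T = ln(3.015)/1.44345… = 0.764557… → 0.7646

0.7646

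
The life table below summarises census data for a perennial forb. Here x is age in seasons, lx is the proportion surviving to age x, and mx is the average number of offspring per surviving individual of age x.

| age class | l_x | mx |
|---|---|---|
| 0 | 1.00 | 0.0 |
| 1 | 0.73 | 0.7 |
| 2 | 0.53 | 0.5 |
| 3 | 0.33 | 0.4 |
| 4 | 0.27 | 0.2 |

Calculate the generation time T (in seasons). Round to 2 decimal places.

1.72

lx·mx: 0, 0.511, 0.265, 0.132, 0.054 → R0 = 0.962
x·lx·mx: 0, 0.511, 0.53, 0.396, 0.216 → Σ = 1.653
T = 1.653 / 0.962 = 1.718295… → 1.72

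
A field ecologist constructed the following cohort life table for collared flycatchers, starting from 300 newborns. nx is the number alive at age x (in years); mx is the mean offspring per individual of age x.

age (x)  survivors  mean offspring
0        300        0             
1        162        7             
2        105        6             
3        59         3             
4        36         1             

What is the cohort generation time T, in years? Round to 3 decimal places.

1.552

lx = nx/n0 = nx/300: 1, 0.54, 0.35, 0.19667…, 0.12
lx·mx: 0, 3.78, 2.1, 0.59…, 0.12 → R0 = 6.59…
x·lx·mx: 0, 3.78, 4.2, 1.77…, 0.48 → Σ = 10.23…
T = 10.23… / 6.59… = 1.552352… → 1.552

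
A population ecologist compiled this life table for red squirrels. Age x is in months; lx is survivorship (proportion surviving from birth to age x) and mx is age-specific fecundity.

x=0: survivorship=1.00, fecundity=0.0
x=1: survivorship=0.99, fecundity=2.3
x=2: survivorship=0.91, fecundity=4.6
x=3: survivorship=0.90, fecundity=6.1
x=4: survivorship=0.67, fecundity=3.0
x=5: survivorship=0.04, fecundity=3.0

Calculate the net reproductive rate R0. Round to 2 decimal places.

14.08

lx·mx by age: 0, 2.277, 4.186, 5.49, 2.01, 0.12
R0 = Σ lx·mx = 14.083 → 14.08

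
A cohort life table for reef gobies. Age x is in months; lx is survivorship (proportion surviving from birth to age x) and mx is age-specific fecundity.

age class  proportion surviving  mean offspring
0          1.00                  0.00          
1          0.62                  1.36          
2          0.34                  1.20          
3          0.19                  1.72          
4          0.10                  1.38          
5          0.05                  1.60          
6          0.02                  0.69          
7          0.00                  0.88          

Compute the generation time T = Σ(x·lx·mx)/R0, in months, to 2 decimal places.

2.03

lx·mx: 0, 0.8432, 0.408, 0.3268, 0.138, 0.08, 0.0138, 0 → R0 = 1.8098
x·lx·mx: 0, 0.8432, 0.816, 0.9804, 0.552, 0.4, 0.0828, 0 → Σ = 3.6744
T = 3.6744 / 1.8098 = 2.03028… → 2.03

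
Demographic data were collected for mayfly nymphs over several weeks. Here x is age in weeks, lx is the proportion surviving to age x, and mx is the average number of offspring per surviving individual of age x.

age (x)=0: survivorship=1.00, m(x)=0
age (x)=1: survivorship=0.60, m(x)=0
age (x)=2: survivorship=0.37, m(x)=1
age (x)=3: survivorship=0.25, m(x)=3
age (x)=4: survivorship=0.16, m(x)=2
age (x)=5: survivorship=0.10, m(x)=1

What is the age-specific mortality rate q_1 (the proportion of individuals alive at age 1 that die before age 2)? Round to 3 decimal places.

q_1 = (l_1 − l_2) / l_1 = (0.6 − 0.37) / 0.6
     = 0.23 / 0.6 = 0.383333… → 0.383

0.383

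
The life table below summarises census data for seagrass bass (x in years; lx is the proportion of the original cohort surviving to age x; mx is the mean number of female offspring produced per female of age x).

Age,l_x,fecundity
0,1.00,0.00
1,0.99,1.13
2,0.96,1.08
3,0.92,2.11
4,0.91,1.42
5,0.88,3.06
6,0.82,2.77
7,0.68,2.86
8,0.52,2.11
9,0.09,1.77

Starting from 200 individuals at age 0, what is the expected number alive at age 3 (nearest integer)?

184

Expected survivors = N0 · l_3 = 200 × 0.92 = 184 → 184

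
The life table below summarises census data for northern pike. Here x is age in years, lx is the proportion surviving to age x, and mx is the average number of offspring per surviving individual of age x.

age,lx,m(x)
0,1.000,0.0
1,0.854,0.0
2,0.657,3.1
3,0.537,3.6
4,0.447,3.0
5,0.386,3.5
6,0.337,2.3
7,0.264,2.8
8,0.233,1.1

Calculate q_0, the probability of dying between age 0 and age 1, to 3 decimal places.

0.146

q_0 = (l_0 − l_1) / l_0 = (1 − 0.854) / 1
     = 0.146 / 1 = 0.146 → 0.146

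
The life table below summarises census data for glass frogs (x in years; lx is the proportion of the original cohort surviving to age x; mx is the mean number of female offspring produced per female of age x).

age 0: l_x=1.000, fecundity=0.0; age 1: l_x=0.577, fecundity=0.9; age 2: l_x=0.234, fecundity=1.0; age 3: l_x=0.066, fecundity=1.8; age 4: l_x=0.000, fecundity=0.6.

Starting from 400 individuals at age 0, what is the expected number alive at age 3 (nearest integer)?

26

Expected survivors = N0 · l_3 = 400 × 0.066 = 26.4 → 26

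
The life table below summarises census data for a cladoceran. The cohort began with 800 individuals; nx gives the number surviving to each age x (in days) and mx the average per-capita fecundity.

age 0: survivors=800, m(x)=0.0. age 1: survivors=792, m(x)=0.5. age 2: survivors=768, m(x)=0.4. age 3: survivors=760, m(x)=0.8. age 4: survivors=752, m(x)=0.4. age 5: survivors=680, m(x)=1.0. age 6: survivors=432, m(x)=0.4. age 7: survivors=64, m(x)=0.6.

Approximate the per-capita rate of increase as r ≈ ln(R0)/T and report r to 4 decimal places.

0.3266

lx = nx/n0 = nx/800: 1, 0.99, 0.96, 0.95, 0.94, 0.85, 0.54, 0.08
R0 = Σ lx·mx = 0 + 0.495 + 0.384 + 0.76 + 0.376 + 0.85 + 0.216 + 0.048 = 3.129
Σ x·lx·mx = 10.929; T = 10.929/3.129 = 3.49281…
r ≈ ln(R0)/T = ln(3.129)/3.49281… = 0.326589… → 0.3266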